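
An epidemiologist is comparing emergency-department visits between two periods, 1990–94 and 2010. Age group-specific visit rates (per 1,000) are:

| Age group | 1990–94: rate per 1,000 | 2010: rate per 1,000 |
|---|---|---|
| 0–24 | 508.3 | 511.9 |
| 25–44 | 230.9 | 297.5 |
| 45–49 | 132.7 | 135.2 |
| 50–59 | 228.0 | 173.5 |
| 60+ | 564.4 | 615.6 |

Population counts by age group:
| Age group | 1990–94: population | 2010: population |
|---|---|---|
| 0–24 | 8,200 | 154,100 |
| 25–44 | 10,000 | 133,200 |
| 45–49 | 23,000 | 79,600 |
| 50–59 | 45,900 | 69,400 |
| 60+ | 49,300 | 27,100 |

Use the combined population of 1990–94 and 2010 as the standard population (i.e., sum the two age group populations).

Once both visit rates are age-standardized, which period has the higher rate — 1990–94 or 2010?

Combined standard total = 599,800; weights = 0.2706, 0.2387, 0.1711, 0.1922, 0.1274.
1990–94: 0.2706×508.3 + 0.2387×230.9 + 0.1711×132.7 + 0.1922×228.0 + 0.1274×564.4 = 331.0863 per 1,000.
2010: 0.2706×511.9 + 0.2387×297.5 + 0.1711×135.2 + 0.1922×173.5 + 0.1274×615.6 = 344.4336 per 1,000.
The crude rates (350.58 vs 340.95) would put 1990–94 higher, but that reflects its age composition; once standardized to a common age structure, 2010 has the higher underlying rate.

2010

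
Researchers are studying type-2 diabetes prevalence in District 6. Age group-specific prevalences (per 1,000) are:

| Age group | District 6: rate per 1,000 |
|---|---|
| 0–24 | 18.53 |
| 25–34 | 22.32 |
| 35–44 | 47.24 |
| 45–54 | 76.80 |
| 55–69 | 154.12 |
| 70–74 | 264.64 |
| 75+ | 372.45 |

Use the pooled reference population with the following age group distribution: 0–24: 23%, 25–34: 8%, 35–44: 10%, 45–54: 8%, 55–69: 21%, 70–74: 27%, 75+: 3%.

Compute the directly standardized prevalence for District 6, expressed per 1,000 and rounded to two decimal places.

Standard weights: 0.23, 0.08, 0.10, 0.08, 0.21, 0.27, 0.03.
Standardized rate: 0.2300×18.53 + 0.0800×22.32 + 0.1000×47.24 + 0.0800×76.80 + 0.2100×154.12 + 0.2700×264.64 + 0.0300×372.45 = 131.9070 per 1,000.

131.91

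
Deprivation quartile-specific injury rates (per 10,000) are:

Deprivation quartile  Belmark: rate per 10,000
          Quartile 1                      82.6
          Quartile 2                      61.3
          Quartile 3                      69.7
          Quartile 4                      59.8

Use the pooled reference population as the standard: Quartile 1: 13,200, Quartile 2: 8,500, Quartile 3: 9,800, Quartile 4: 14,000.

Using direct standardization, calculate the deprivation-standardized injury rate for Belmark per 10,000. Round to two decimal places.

Standard total = 45,500; weights = 0.2901, 0.1868, 0.2154, 0.3077.
Standardized rate: 0.2901×82.6 + 0.1868×61.3 + 0.2154×69.7 + 0.3077×59.8 = 68.8270 per 10,000.

68.83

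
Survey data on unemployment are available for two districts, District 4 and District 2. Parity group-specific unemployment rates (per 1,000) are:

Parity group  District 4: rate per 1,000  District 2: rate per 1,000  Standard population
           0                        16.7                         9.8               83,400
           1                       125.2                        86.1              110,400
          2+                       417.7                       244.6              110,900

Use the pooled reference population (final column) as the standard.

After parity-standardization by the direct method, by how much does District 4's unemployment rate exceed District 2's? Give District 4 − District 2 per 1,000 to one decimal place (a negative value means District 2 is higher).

79.1

Standard total = 304,700; weights = 0.2737, 0.3623, 0.3640.
District 4: 0.2737×16.7 + 0.3623×125.2 + 0.3640×417.7 = 201.9619 per 1,000.
District 2: 0.2737×9.8 + 0.3623×86.1 + 0.3640×244.6 = 122.9042 per 1,000.
Difference = 201.9619 − 122.9042 = 79.0577.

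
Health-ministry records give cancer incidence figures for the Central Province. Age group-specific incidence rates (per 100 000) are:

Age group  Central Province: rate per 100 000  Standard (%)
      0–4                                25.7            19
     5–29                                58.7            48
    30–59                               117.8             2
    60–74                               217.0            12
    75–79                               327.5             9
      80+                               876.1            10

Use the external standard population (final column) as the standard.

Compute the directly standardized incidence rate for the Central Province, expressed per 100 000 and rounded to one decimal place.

Standard weights: 0.19, 0.48, 0.02, 0.12, 0.09, 0.10.
Standardized rate: 0.1900×25.7 + 0.4800×58.7 + 0.0200×117.8 + 0.1200×217.0 + 0.0900×327.5 + 0.1000×876.1 = 178.5400 per 100 000.

178.5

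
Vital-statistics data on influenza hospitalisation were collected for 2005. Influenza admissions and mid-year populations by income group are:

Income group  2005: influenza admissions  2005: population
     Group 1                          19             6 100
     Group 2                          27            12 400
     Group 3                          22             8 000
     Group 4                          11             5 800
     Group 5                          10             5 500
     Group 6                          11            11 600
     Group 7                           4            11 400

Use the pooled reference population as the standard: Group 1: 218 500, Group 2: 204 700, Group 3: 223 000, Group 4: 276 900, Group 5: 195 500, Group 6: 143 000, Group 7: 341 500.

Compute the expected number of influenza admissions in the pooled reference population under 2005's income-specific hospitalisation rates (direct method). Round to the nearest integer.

2876

Income-specific rates per 100 000 for 2005: 311.48, 217.74, 275.00, 189.66, 181.82, 94.83, 35.09.
Expected influenza admissions = Σ (standard pop × income-specific rate ÷ 100 000)
= 218 500×311.48/100 000 + 204 700×217.74/100 000 + 223 000×275.00/100 000 + 276 900×189.66/100 000 + 195 500×181.82/100 000 + 143 000×94.83/100 000 + 341 500×35.09/100 000
= 680.57 + 445.72 + 613.25 + 525.16 + 355.45 + 135.60 + 119.82 = 2875.58.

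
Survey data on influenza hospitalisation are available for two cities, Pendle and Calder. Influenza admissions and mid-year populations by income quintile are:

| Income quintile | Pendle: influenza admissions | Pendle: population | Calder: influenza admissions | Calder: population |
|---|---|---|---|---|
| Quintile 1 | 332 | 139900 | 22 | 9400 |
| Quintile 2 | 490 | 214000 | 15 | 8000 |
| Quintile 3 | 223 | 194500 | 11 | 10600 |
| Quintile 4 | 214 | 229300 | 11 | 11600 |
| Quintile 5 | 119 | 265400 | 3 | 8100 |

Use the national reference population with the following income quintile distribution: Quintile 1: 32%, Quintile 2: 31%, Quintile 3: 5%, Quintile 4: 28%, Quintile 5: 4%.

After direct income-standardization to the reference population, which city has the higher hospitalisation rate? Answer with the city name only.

Income-specific rates per 100000 for Pendle: 237.31, 228.97, 114.65, 93.33, 44.84.
For Calder: 234.04, 187.50, 103.77, 94.83, 37.04.
Standard weights: 0.32, 0.31, 0.05, 0.28, 0.04.
Pendle: 0.3200×237.31 + 0.3100×228.97 + 0.0500×114.65 + 0.2800×93.33 + 0.0400×44.84 = 180.5791 per 100000.
Calder: 0.3200×234.04 + 0.3100×187.50 + 0.0500×103.77 + 0.2800×94.83 + 0.0400×37.04 = 166.2405 per 100000.

Pendle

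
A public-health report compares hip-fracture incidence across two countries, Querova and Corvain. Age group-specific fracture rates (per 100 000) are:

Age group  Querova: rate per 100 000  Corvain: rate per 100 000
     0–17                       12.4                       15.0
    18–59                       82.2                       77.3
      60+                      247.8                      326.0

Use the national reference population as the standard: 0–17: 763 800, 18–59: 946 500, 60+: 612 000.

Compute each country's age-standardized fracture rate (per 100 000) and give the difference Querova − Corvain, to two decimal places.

-19.47

Standard total = 2 322 300; weights = 0.3289, 0.4076, 0.2635.
Querova: 0.3289×12.4 + 0.4076×82.2 + 0.2635×247.8 = 102.8838 per 100 000.
Corvain: 0.3289×15.0 + 0.4076×77.3 + 0.2635×326.0 = 122.3500 per 100 000.
Difference = 102.8838 − 122.3500 = -19.4662.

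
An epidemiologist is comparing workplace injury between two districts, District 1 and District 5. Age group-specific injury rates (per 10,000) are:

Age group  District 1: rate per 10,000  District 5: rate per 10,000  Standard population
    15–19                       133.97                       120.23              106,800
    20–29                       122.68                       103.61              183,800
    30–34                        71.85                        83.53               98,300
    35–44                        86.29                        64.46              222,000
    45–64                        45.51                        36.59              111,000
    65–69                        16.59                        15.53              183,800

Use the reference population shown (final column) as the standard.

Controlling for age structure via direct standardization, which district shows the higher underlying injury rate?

Standard total = 905,700; weights = 0.1179, 0.2029, 0.1085, 0.2451, 0.1226, 0.2029.
District 1: 0.1179×133.97 + 0.2029×122.68 + 0.1085×71.85 + 0.2451×86.29 + 0.1226×45.51 + 0.2029×16.59 = 78.5875 per 10,000.
District 5: 0.1179×120.23 + 0.2029×103.61 + 0.1085×83.53 + 0.2451×64.46 + 0.1226×36.59 + 0.2029×15.53 = 67.7058 per 10,000.

District 1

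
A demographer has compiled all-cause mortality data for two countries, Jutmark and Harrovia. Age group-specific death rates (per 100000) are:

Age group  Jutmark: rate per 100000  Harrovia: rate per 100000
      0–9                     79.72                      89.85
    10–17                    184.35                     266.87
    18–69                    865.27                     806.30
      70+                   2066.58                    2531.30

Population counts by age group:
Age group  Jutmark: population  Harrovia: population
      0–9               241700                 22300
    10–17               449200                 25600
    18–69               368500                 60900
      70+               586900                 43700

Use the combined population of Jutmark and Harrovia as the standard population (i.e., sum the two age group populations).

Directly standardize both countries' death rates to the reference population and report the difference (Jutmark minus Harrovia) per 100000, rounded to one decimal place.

-172.1

Combined standard total = 1798800; weights = 0.1468, 0.2640, 0.2387, 0.3506.
Jutmark: 0.1468×79.72 + 0.2640×184.35 + 0.2387×865.27 + 0.3506×2066.58 = 991.3875 per 100000.
Harrovia: 0.1468×89.85 + 0.2640×266.87 + 0.2387×806.30 + 0.3506×2531.30 = 1163.4941 per 100000.
Difference = 991.3875 − 1163.4941 = -172.1067.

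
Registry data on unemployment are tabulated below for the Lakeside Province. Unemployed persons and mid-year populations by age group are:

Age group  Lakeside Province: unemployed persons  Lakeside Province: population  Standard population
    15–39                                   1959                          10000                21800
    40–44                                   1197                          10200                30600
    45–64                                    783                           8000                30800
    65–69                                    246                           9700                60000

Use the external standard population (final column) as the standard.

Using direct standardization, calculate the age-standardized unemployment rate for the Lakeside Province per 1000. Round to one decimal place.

86.6

Age-specific rates per 1000 for the Lakeside Province: 195.900, 117.353, 97.875, 25.361.
Standard total = 143200; weights = 0.1522, 0.2137, 0.2151, 0.4190.
Standardized rate: 0.1522×195.900 + 0.2137×117.353 + 0.2151×97.875 + 0.4190×25.361 = 86.5770 per 1000.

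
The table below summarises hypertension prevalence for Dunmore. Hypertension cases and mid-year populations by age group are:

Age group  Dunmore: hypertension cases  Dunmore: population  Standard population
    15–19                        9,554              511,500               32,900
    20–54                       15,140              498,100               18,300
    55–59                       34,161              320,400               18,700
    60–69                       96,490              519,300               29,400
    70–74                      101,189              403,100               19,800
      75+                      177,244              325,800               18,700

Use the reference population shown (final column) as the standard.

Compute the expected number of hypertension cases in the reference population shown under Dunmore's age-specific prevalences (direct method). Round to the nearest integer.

Age-specific rates per 1,000 for Dunmore: 18.678, 30.396, 106.620, 185.808, 251.027, 544.027.
Expected hypertension cases = Σ (standard pop × age-specific rate ÷ 1,000)
= 32,900×18.678/1,000 + 18,300×30.396/1,000 + 18,700×106.620/1,000 + 29,400×185.808/1,000 + 19,800×251.027/1,000 + 18,700×544.027/1,000
= 614.52 + 556.24 + 1993.79 + 5462.75 + 4970.34 + 10173.31 = 23770.94.

23771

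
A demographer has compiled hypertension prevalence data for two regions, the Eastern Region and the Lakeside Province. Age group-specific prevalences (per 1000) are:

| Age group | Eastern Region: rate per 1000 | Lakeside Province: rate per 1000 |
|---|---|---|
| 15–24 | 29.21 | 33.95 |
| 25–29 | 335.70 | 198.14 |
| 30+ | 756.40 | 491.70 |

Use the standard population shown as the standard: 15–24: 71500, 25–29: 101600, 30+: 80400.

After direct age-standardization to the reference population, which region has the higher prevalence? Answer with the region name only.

Eastern Region

Standard total = 253500; weights = 0.2821, 0.4008, 0.3172.
The Eastern Region: 0.2821×29.21 + 0.4008×335.70 + 0.3172×756.40 = 382.6832 per 1000.
The Lakeside Province: 0.2821×33.95 + 0.4008×198.14 + 0.3172×491.70 = 244.9354 per 1000.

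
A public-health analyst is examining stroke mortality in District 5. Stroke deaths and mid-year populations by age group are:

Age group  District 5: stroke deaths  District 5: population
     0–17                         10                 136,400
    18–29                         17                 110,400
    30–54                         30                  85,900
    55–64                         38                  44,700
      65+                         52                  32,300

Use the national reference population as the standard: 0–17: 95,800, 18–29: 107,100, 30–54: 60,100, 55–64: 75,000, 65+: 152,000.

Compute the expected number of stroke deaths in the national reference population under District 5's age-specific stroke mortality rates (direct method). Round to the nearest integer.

Age-specific rates per 100,000 for District 5: 7.33, 15.40, 34.92, 85.01, 160.99.
Expected stroke deaths = Σ (standard pop × age-specific rate ÷ 100,000)
= 95,800×7.33/100,000 + 107,100×15.40/100,000 + 60,100×34.92/100,000 + 75,000×85.01/100,000 + 152,000×160.99/100,000
= 7.02 + 16.49 + 20.99 + 63.76 + 244.71 = 352.97.

353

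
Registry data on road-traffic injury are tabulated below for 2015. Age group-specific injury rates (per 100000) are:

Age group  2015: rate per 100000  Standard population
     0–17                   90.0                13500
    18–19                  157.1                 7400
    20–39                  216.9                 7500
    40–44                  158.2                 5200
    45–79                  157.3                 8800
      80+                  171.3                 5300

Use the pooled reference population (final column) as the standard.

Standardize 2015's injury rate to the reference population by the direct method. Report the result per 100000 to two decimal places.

149.25

Standard total = 47700; weights = 0.2830, 0.1551, 0.1572, 0.1090, 0.1845, 0.1111.
Standardized rate: 0.2830×90.0 + 0.1551×157.1 + 0.1572×216.9 + 0.1090×158.2 + 0.1845×157.3 + 0.1111×171.3 = 149.2465 per 100000.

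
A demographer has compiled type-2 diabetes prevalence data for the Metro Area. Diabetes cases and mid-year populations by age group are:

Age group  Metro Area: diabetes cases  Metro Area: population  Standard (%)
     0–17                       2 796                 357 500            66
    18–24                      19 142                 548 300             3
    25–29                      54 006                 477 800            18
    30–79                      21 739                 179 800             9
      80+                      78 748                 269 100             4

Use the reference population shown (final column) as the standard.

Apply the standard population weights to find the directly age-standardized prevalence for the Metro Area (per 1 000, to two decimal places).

Age-specific rates per 1 000 for the Metro Area: 7.821, 34.912, 113.031, 120.907, 292.635.
Standard weights: 0.66, 0.03, 0.18, 0.09, 0.04.
Standardized rate: 0.6600×7.821 + 0.0300×34.912 + 0.1800×113.031 + 0.0900×120.907 + 0.0400×292.635 = 49.1417 per 1 000.

49.14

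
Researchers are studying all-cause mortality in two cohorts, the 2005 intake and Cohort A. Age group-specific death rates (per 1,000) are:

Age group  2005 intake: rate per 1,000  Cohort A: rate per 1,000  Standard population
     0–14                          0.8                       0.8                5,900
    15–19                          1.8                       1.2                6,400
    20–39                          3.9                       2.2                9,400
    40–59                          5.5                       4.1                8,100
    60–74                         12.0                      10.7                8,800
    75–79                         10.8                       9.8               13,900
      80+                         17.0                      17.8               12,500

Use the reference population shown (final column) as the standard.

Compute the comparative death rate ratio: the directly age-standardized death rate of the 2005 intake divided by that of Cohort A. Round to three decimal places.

Standard total = 65,000; weights = 0.0908, 0.0985, 0.1446, 0.1246, 0.1354, 0.2138, 0.1923.
The 2005 intake: 0.0908×0.8 + 0.0985×1.8 + 0.1446×3.9 + 0.1246×5.5 + 0.1354×12.0 + 0.2138×10.8 + 0.1923×17.0 = 8.7026 per 1,000.
Cohort A: 0.0908×0.8 + 0.0985×1.2 + 0.1446×2.2 + 0.1246×4.1 + 0.1354×10.7 + 0.2138×9.8 + 0.1923×17.8 = 7.9872 per 1,000.
Ratio = 8.7026 ÷ 7.9872 = 1.08957.

1.090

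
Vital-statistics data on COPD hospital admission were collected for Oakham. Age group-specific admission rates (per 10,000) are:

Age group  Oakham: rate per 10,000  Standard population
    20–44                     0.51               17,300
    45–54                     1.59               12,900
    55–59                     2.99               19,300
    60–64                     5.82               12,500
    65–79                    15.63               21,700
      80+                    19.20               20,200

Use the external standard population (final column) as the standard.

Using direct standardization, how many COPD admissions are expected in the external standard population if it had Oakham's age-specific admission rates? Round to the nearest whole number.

89

Expected COPD admissions = Σ (standard pop × age-specific rate ÷ 10,000)
= 17,300×0.51/10,000 + 12,900×1.59/10,000 + 19,300×2.99/10,000 + 12,500×5.82/10,000 + 21,700×15.63/10,000 + 20,200×19.20/10,000
= 0.88 + 2.05 + 5.77 + 7.28 + 33.92 + 38.78 = 88.68.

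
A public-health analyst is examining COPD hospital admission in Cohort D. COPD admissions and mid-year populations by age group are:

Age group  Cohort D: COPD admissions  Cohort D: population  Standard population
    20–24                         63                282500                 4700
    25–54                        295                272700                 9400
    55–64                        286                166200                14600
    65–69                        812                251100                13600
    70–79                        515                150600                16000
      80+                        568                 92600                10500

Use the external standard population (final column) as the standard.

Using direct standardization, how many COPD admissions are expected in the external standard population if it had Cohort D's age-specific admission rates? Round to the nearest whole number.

Age-specific rates per 10000 for Cohort D: 2.23, 10.82, 17.21, 32.34, 34.20, 61.34.
Expected COPD admissions = Σ (standard pop × age-specific rate ÷ 10000)
= 4700×2.23/10000 + 9400×10.82/10000 + 14600×17.21/10000 + 13600×32.34/10000 + 16000×34.20/10000 + 10500×61.34/10000
= 1.05 + 10.17 + 25.12 + 43.98 + 54.71 + 64.41 = 199.44.

199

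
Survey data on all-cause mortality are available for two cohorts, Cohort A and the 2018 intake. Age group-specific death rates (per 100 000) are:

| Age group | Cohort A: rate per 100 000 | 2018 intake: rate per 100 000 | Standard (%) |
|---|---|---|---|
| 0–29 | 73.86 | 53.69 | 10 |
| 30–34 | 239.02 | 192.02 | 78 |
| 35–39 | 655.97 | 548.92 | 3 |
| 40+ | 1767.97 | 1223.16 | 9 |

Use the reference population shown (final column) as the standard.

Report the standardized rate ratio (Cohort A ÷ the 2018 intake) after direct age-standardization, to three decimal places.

Standard weights: 0.10, 0.78, 0.03, 0.09.
Cohort A: 0.1000×73.86 + 0.7800×239.02 + 0.0300×655.97 + 0.0900×1767.97 = 372.6180 per 100 000.
The 2018 intake: 0.1000×53.69 + 0.7800×192.02 + 0.0300×548.92 + 0.0900×1223.16 = 281.6966 per 100 000.
Ratio = 372.6180 ÷ 281.6966 = 1.32276.

1.323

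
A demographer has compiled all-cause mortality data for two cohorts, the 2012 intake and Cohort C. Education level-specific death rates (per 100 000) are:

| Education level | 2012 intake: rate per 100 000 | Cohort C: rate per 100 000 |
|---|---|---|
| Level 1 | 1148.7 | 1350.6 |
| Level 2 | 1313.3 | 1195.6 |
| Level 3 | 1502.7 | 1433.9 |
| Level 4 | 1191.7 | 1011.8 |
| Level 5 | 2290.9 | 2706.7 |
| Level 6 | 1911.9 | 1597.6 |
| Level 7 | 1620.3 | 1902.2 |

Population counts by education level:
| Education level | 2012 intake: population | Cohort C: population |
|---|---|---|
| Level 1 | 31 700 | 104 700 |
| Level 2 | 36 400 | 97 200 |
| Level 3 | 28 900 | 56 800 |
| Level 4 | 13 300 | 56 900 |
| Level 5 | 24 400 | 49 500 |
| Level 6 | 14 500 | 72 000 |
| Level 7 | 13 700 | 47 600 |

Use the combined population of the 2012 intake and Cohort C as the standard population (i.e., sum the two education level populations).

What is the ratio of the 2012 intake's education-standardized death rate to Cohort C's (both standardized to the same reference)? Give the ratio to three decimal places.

0.986

Combined standard total = 647 600; weights = 0.2106, 0.2063, 0.1323, 0.1084, 0.1141, 0.1336, 0.0947.
The 2012 intake: 0.2106×1148.7 + 0.2063×1313.3 + 0.1323×1502.7 + 0.1084×1191.7 + 0.1141×2290.9 + 0.1336×1911.9 + 0.0947×1620.3 = 1511.0864 per 100 000.
Cohort C: 0.2106×1350.6 + 0.2063×1195.6 + 0.1323×1433.9 + 0.1084×1011.8 + 0.1141×2706.7 + 0.1336×1597.6 + 0.0947×1902.2 = 1532.8752 per 100 000.
Ratio = 1511.0864 ÷ 1532.8752 = 0.98579.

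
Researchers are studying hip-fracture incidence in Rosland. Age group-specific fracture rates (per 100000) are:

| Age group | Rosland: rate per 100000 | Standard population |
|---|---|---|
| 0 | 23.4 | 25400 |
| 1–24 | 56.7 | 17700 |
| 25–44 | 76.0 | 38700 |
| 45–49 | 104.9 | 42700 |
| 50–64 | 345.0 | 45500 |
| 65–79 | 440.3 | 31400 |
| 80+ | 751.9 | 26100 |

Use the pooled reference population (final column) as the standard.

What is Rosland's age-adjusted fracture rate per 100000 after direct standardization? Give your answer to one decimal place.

255.7

Standard total = 227500; weights = 0.1116, 0.0778, 0.1701, 0.1877, 0.2000, 0.1380, 0.1147.
Standardized rate: 0.1116×23.4 + 0.0778×56.7 + 0.1701×76.0 + 0.1877×104.9 + 0.2000×345.0 + 0.1380×440.3 + 0.1147×751.9 = 255.6742 per 100000.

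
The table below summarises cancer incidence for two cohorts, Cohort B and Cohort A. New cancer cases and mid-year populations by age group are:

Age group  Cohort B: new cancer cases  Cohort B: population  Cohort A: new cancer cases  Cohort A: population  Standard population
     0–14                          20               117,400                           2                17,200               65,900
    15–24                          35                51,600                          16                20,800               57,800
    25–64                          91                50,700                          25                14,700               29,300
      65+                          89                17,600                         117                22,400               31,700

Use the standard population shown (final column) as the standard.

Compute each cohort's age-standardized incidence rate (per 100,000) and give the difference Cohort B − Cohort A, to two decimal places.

Age-specific rates per 100,000 for Cohort B: 17.04, 67.83, 179.49, 505.68.
For Cohort A: 11.63, 76.92, 170.07, 522.32.
Standard total = 184,700; weights = 0.3568, 0.3129, 0.1586, 0.1716.
Cohort B: 0.3568×17.04 + 0.3129×67.83 + 0.1586×179.49 + 0.1716×505.68 = 142.5679 per 100,000.
Cohort A: 0.3568×11.63 + 0.3129×76.92 + 0.1586×170.07 + 0.1716×522.32 = 144.8458 per 100,000.
Difference = 142.5679 − 144.8458 = -2.2779.

-2.28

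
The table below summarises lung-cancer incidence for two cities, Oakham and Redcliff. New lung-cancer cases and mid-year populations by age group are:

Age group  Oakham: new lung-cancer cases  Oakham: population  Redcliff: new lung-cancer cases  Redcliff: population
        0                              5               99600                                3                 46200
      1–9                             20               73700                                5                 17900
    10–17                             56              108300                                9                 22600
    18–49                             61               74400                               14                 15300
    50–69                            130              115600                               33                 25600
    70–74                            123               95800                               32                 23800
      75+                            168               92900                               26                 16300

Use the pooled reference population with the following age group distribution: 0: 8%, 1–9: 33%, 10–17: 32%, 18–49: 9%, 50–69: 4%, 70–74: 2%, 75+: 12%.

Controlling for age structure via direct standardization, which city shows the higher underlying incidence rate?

Age-specific rates per 100000 for Oakham: 5.02, 27.14, 51.71, 81.99, 112.46, 128.39, 180.84.
For Redcliff: 6.49, 27.93, 39.82, 91.50, 128.91, 134.45, 159.51.
Standard weights: 0.08, 0.33, 0.32, 0.09, 0.04, 0.02, 0.12.
Oakham: 0.0800×5.02 + 0.3300×27.14 + 0.3200×51.71 + 0.0900×81.99 + 0.0400×112.46 + 0.0200×128.39 + 0.1200×180.84 = 62.0494 per 100000.
Redcliff: 0.0800×6.49 + 0.3300×27.93 + 0.3200×39.82 + 0.0900×91.50 + 0.0400×128.91 + 0.0200×134.45 + 0.1200×159.51 = 57.7024 per 100000.

Oakham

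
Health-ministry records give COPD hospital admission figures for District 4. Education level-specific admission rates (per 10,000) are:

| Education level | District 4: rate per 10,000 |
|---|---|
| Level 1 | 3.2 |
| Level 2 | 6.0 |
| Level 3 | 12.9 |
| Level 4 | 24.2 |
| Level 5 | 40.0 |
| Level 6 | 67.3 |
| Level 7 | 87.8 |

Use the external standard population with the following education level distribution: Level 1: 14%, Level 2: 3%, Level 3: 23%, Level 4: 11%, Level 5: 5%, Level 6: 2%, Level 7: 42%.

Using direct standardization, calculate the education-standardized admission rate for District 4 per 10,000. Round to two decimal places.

Standard weights: 0.14, 0.03, 0.23, 0.11, 0.05, 0.02, 0.42.
Standardized rate: 0.1400×3.2 + 0.0300×6.0 + 0.2300×12.9 + 0.1100×24.2 + 0.0500×40.0 + 0.0200×67.3 + 0.4200×87.8 = 46.4790 per 10,000.

46.48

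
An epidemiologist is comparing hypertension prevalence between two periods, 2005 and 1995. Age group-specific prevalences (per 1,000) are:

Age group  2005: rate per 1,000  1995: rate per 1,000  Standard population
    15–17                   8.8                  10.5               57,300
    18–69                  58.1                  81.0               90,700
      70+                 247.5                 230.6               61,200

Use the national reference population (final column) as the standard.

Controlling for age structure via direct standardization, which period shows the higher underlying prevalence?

Standard total = 209,200; weights = 0.2739, 0.4336, 0.2925.
2005: 0.2739×8.8 + 0.4336×58.1 + 0.2925×247.5 = 100.0043 per 1,000.
1995: 0.2739×10.5 + 0.4336×81.0 + 0.2925×230.6 = 105.4544 per 1,000.

1995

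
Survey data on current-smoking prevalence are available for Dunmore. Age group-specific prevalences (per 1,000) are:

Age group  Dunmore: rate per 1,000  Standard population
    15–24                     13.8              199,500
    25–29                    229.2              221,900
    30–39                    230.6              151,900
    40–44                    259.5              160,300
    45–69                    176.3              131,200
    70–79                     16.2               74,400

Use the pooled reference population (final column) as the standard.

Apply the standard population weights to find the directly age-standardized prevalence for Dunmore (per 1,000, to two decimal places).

164.58

Standard total = 939,200; weights = 0.2124, 0.2363, 0.1617, 0.1707, 0.1397, 0.0792.
Standardized rate: 0.2124×13.8 + 0.2363×229.2 + 0.1617×230.6 + 0.1707×259.5 + 0.1397×176.3 + 0.0792×16.2 = 164.5809 per 1,000.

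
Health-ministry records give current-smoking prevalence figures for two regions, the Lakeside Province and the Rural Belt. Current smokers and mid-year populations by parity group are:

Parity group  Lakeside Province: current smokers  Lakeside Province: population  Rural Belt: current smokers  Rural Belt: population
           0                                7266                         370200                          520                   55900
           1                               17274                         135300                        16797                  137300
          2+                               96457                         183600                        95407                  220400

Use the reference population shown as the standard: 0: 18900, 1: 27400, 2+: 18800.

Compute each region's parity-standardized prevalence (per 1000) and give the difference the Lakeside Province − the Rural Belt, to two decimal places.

Parity-specific rates per 1000 for the Lakeside Province: 19.627, 127.672, 525.365.
For the Rural Belt: 9.302, 122.338, 432.881.
Standard total = 65100; weights = 0.2903, 0.4209, 0.2888.
The Lakeside Province: 0.2903×19.627 + 0.4209×127.672 + 0.2888×525.365 = 211.1524 per 1000.
The Rural Belt: 0.2903×9.302 + 0.4209×122.338 + 0.2888×432.881 = 179.2018 per 1000.
Difference = 211.1524 − 179.2018 = 31.9506.

31.95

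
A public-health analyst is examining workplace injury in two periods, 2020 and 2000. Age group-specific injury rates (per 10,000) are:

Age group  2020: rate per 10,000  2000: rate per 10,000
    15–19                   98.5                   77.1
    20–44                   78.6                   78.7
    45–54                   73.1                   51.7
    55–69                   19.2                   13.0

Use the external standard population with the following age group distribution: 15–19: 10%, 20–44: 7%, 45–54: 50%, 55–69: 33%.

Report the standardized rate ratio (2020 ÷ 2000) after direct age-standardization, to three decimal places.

Standard weights: 0.10, 0.07, 0.50, 0.33.
2020: 0.1000×98.5 + 0.0700×78.6 + 0.5000×73.1 + 0.3300×19.2 = 58.2380 per 10,000.
2000: 0.1000×77.1 + 0.0700×78.7 + 0.5000×51.7 + 0.3300×13.0 = 43.3590 per 10,000.
Ratio = 58.2380 ÷ 43.3590 = 1.34316.

1.343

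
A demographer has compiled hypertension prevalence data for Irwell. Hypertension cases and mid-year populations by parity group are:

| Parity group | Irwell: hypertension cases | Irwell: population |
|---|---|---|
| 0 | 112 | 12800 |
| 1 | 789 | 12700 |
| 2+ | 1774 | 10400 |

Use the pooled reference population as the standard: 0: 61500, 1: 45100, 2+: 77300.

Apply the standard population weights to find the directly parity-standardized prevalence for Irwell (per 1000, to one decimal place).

Parity-specific rates per 1000 for Irwell: 8.750, 62.126, 170.577.
Standard total = 183900; weights = 0.3344, 0.2452, 0.4203.
Standardized rate: 0.3344×8.750 + 0.2452×62.126 + 0.4203×170.577 = 89.8619 per 1000.

89.9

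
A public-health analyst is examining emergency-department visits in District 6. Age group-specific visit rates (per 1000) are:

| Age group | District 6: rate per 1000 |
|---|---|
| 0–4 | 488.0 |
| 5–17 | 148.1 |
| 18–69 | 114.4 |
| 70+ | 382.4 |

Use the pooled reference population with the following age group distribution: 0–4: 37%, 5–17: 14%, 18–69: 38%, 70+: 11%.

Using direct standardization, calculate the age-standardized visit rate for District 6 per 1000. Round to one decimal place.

Standard weights: 0.37, 0.14, 0.38, 0.11.
Standardized rate: 0.3700×488.0 + 0.1400×148.1 + 0.3800×114.4 + 0.1100×382.4 = 286.8300 per 1000.

286.8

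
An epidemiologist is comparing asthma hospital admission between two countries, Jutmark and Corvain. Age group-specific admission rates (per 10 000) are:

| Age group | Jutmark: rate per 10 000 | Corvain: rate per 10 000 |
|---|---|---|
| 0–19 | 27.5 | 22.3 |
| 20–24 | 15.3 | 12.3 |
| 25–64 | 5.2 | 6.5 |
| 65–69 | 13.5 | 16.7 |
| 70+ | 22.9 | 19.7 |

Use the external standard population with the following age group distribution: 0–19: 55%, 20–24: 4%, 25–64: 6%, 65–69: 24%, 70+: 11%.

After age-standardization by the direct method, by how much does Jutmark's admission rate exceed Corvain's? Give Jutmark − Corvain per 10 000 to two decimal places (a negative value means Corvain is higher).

2.49

Standard weights: 0.55, 0.04, 0.06, 0.24, 0.11.
Jutmark: 0.5500×27.5 + 0.0400×15.3 + 0.0600×5.2 + 0.2400×13.5 + 0.1100×22.9 = 21.8080 per 10 000.
Corvain: 0.5500×22.3 + 0.0400×12.3 + 0.0600×6.5 + 0.2400×16.7 + 0.1100×19.7 = 19.3220 per 10 000.
Difference = 21.8080 − 19.3220 = 2.4860.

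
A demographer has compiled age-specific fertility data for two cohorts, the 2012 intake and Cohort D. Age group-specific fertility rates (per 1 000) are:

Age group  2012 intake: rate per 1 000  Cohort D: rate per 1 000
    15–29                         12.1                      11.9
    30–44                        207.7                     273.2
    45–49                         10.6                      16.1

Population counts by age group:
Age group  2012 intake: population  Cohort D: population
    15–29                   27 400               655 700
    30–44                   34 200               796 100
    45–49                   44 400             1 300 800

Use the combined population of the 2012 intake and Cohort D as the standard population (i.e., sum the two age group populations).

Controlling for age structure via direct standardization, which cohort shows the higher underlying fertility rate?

Combined standard total = 2 858 600; weights = 0.2390, 0.2905, 0.4706.
The 2012 intake: 0.2390×12.1 + 0.2905×207.7 + 0.4706×10.6 = 68.2075 per 1 000.
Cohort D: 0.2390×11.9 + 0.2905×273.2 + 0.4706×16.1 = 89.7728 per 1 000.

Cohort D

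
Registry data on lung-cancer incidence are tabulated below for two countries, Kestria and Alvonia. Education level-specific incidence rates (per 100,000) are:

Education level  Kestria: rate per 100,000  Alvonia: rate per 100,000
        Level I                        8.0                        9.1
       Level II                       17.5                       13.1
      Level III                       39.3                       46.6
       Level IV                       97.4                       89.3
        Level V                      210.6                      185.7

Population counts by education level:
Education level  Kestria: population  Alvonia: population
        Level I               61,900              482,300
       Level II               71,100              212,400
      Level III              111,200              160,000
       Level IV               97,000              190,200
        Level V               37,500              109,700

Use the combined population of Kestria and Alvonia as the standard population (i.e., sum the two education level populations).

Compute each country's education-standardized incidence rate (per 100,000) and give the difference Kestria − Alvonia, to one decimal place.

3.0

Combined standard total = 1,533,300; weights = 0.3549, 0.1849, 0.1769, 0.1873, 0.0960.
Kestria: 0.3549×8.0 + 0.1849×17.5 + 0.1769×39.3 + 0.1873×97.4 + 0.0960×210.6 = 51.4880 per 100,000.
Alvonia: 0.3549×9.1 + 0.1849×13.1 + 0.1769×46.6 + 0.1873×89.3 + 0.0960×185.7 = 48.4484 per 100,000.
Difference = 51.4880 − 48.4484 = 3.0396.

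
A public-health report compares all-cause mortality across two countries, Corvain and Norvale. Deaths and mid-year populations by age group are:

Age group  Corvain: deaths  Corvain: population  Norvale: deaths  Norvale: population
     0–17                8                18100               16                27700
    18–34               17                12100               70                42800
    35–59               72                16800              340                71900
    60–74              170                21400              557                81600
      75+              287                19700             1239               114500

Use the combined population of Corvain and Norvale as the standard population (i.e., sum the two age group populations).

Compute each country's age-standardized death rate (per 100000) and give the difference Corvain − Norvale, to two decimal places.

131.25

Age-specific rates per 100000 for Corvain: 44.20, 140.50, 428.57, 794.39, 1456.85.
For Norvale: 57.76, 163.55, 472.88, 682.60, 1082.10.
Combined standard total = 426600; weights = 0.1074, 0.1287, 0.2079, 0.2414, 0.3146.
Corvain: 0.1074×44.20 + 0.1287×140.50 + 0.2079×428.57 + 0.2414×794.39 + 0.3146×1456.85 = 762.0344 per 100000.
Norvale: 0.1074×57.76 + 0.1287×163.55 + 0.2079×472.88 + 0.2414×682.60 + 0.3146×1082.10 = 630.7870 per 100000.
Difference = 762.0344 − 630.7870 = 131.2475.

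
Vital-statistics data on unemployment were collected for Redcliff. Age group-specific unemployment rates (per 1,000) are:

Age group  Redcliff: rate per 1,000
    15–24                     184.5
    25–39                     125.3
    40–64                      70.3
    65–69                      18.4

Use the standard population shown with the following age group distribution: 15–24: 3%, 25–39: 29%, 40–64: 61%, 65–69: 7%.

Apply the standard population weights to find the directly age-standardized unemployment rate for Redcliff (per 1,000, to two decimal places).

86.04

Standard weights: 0.03, 0.29, 0.61, 0.07.
Standardized rate: 0.0300×184.5 + 0.2900×125.3 + 0.6100×70.3 + 0.0700×18.4 = 86.0430 per 1,000.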